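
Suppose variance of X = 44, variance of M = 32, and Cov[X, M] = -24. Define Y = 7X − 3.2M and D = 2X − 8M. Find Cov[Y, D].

By bilinearity, Cov[Y, D] = ac·variance of X + bd·variance of M + (ad+bc)·Cov[X, M], with a=7, b=-3.2, c=2, d=-8.
ac·variance of X = 7·2·44 = 616
bd·variance of M = (-3.2)·(-8)·32 = 819.2
(ad+bc)·Cov[X, M] = (-62.4)·(-24) = 1497.6
Cov[Y, D] = 616 + 819.2 + 1497.6 = 2932.8.

Cov[Y, D] = 2932.8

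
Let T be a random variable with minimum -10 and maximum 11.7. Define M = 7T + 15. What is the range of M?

Range(M) = 151.9

Range of T = 11.7 − (-10) = 21.7.
Range(M) = |a|·Range(T) = |7|·21.7 = 151.9.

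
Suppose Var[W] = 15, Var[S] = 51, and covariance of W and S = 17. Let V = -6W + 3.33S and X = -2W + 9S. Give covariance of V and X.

covariance of V and X = 677.25

By bilinearity, covariance of V and X = ac·Var[W] + bd·Var[S] + (ad+bc)·covariance of W and S, with a=-6, b=3.33, c=-2, d=9.
ac·Var[W] = (-6)·(-2)·15 = 180
bd·Var[S] = 3.33·9·51 = 1528.47
(ad+bc)·covariance of W and S = (-60.66)·17 = -1031.22
covariance of V and X = 180 + 1528.47 + (-1031.22) = 677.25.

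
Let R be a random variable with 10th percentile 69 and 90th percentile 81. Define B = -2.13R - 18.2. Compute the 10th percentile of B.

10th percentile of B = -190.73

Since a = -2.13 < 0 the transformation is decreasing, reversing order: the 10th percentile of B corresponds to the 90th percentile of R.
So P_{10}(B) = a·P_{90}(R) + b = (-2.13)·81 + (-18.2) = -190.73.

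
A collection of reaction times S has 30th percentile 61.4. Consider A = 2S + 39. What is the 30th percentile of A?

30th percentile of A = 161.8

Since a = 2 > 0 the transformation is increasing, so the 30th percentile of A = a·(P_{30} of S) + b = 2·61.4 + 39 = 161.8.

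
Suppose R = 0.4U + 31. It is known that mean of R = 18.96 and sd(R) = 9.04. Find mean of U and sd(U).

mean of U = -30.1, sd(U) = 22.6

From R = 0.4U + 31: mean of R = a·mean of U + b, so mean of U = (mean of R − b)/a = (18.96 − 31)/0.4 = -30.1.
sd(R) = |a|·sd(U), so sd(U) = 9.04/|0.4| = 22.6.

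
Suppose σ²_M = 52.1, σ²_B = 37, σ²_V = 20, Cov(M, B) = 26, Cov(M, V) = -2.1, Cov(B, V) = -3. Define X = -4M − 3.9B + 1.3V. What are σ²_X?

σ²_X = a²·σ²_M + b²·σ²_B + c²·σ²_V + 2ab·Cov(M, B) + 2ac·Cov(M, V) + 2bc·Cov(B, V), with a = -4, b = -3.9, c = 1.3.
= 833.6 + 562.77 + 33.8 + 811.2 + 21.84 + 30.42
= 2293.63.

σ²_X = 2293.63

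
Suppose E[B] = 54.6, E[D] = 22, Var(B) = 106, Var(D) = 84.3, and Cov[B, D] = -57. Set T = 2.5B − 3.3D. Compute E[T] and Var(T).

E[T] = 2.5·E[B] + (-3.3)·E[D] = 2.5·54.6 + (-3.3)·22 = 63.9.
Var(T) = a²·Var(B) + b²·Var(D) + 2ab·Cov[B, D] with a = 2.5, b = -3.3.
= 2.5²·106 + (-3.3)²·84.3 + 2·2.5·(-3.3)·(-57)
= 662.5 + 918.027 + 940.5 = 2521.027.

E[T] = 63.9, Var(T) = 2521.027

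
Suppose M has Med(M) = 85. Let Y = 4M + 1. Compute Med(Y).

A linear map preserves order up to sign, so Med(Y) = a·Med(M) + b = 4·85 + 1 = 341.

Med(Y) = 341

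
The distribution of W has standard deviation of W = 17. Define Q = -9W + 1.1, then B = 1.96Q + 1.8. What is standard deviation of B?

standard deviation of Q = |-9|·17 = 153.
standard deviation of B = |1.96|·153 = 299.88.

standard deviation of B = 299.88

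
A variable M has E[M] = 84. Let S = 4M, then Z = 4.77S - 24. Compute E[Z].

E[S] = 4·84 = 336.
E[Z] = 4.77·336 + (-24) = 1578.72.

E[Z] = 1578.72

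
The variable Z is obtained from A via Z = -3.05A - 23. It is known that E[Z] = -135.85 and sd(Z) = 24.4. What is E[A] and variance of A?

E[A] = 37, variance of A = 64

From Z = -3.05A - 23: E[Z] = a·E[A] + b, so E[A] = (E[Z] − b)/a = (-135.85 − (-23))/(-3.05) = 37.
variance of Z = 24.4² = 595.36.
variance of Z = a²·variance of A, so variance of A = 595.36/(-3.05)² = 64.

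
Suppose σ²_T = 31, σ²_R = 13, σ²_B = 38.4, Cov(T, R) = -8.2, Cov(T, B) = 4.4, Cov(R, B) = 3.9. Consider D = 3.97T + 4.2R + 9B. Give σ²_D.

σ²_D = a²·σ²_T + b²·σ²_R + c²·σ²_B + 2ab·Cov(T, R) + 2ac·Cov(T, B) + 2bc·Cov(R, B), with a = 3.97, b = 4.2, c = 9.
= 488.5879 + 229.32 + 3110.4 + (-273.4536) + 314.424 + 294.84
= 4164.1183.

σ²_D = 4164.1183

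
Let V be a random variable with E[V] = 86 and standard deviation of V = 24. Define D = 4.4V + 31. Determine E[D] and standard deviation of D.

D = 4.4V + 31 is linear with a = 4.4, b = 31.
E[D] = a·E[V] + b = 4.4·86 + 31 = 409.4.
standard deviation of D = |a|·standard deviation of V = |4.4|·24 = 105.6.

E[D] = 409.4, standard deviation of D = 105.6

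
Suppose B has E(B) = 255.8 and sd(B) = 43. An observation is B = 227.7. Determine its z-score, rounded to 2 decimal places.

z = (B − E(B)) / sd(B) = (227.7 − 255.8) / 43 ≈ -0.65.

z = -0.65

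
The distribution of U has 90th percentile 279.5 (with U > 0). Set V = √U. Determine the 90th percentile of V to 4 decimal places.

√U is increasing, so P_{90}(V) = g(P_{90}(U)) ≈ 16.7183.

90th percentile of V = 16.7183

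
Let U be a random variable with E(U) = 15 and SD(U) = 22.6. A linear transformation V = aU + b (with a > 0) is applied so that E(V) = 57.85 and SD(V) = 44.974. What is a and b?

SD(V) = a·SD(U) (a > 0), so a = 44.974/22.6 = 1.99.
E(V) = a·E(U) + b, so b = 57.85 − 1.99·15 = 28.

a = 1.99, b = 28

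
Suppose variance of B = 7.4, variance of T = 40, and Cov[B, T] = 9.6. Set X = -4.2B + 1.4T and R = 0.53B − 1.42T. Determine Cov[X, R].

Cov[X, R] = -31.6148

By bilinearity, Cov[X, R] = ac·variance of B + bd·variance of T + (ad+bc)·Cov[B, T], with a=-4.2, b=1.4, c=0.53, d=-1.42.
ac·variance of B = (-4.2)·0.53·7.4 = -16.4724
bd·variance of T = 1.4·(-1.42)·40 = -79.52
(ad+bc)·Cov[B, T] = (6.706)·9.6 = 64.3776
Cov[X, R] = -16.4724 + (-79.52) + 64.3776 = -31.6148.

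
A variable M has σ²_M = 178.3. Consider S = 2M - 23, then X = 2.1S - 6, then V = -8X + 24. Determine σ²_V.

σ²_S = 2²·178.3 = 713.2.
σ²_X = 2.1²·713.2 = 3145.212.
σ²_V = (-8)²·3145.212 = 201293.568.

σ²_V = 201293.568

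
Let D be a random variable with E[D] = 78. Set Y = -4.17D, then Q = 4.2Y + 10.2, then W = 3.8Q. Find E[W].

E[Y] = (-4.17)·78 = -325.26.
E[Q] = 4.2·(-325.26) + 10.2 = -1355.892.
E[W] = 3.8·(-1355.892) = -5152.3896.

E[W] = -5152.3896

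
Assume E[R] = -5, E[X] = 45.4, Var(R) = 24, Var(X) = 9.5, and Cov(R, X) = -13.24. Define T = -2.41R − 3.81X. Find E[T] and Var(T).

E[T] = -160.924, Var(T) = 34.155342

E[T] = (-2.41)·E[R] + (-3.81)·E[X] = (-2.41)·(-5) + (-3.81)·45.4 = -160.924.
Var(T) = a²·Var(R) + b²·Var(X) + 2ab·Cov(R, X) with a = -2.41, b = -3.81.
= (-2.41)²·24 + (-3.81)²·9.5 + 2·(-2.41)·(-3.81)·(-13.24)
= 139.3944 + 137.90295 + (-243.142008) = 34.155342.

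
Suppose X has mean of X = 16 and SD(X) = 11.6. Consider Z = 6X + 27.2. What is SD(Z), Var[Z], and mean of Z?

SD(Z) = 69.6, Var[Z] = 4844.16, mean of Z = 123.2

Z = 6X + 27.2 is linear with a = 6, b = 27.2.
SD(Z) = |a|·SD(X) = |6|·11.6 = 69.6.
Var[X] = 11.6² = 134.56.
Var[Z] = a²·Var[X] = 6²·134.56 = 4844.16 (the additive constant 27.2 does not affect variance).
mean of Z = a·mean of X + b = 6·16 + 27.2 = 123.2.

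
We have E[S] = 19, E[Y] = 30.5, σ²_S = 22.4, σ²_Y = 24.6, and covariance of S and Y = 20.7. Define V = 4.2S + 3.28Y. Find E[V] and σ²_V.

E[V] = 179.84, σ²_V = 1230.11904

E[V] = 4.2·E[S] + 3.28·E[Y] = 4.2·19 + 3.28·30.5 = 179.84.
σ²_V = a²·σ²_S + b²·σ²_Y + 2ab·covariance of S and Y with a = 4.2, b = 3.28.
= 4.2²·22.4 + 3.28²·24.6 + 2·4.2·3.28·20.7
= 395.136 + 264.65664 + 570.3264 = 1230.11904.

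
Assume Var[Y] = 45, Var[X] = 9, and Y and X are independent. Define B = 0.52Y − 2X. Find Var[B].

Var[B] = 48.168

Var[B] = a²·Var[Y] + b²·Var[X] + 2ab·Cov[Y, X] with a = 0.52, b = -2.
Independence gives Cov[Y, X] = 0.
= 0.52²·45 + (-2)²·9 + 2·0.52·(-2)·0
= 12.168 + 36 + 0 = 48.168.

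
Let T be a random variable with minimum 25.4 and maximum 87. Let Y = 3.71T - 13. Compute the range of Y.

Range of T = 87 − 25.4 = 61.6.
Range(Y) = |a|·Range(T) = |3.71|·61.6 = 228.536.

Range(Y) = 228.536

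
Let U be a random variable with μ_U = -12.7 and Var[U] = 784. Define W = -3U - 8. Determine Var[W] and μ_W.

W = -3U - 8 is linear with a = -3, b = -8.
Var[W] = a²·Var[U] = (-3)²·784 = 7056 (the additive constant -8 does not affect variance).
μ_W = a·μ_U + b = (-3)·(-12.7) + (-8) = 30.1.

Var[W] = 7056, μ_W = 30.1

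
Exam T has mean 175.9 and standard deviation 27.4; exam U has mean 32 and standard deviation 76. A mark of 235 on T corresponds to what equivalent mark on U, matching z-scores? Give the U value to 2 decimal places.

z = (235 − 175.9)/27.4 ≈ 2.1569.
U = 32 + z·76 = 32 + (235 − 175.9)·76/27.4 ≈ 195.93.

U = 195.93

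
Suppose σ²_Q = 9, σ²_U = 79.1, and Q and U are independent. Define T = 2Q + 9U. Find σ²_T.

σ²_T = a²·σ²_Q + b²·σ²_U + 2ab·Cov(Q, U) with a = 2, b = 9.
Independence gives Cov(Q, U) = 0.
= 2²·9 + 9²·79.1 + 2·2·9·0
= 36 + 6407.1 + 0 = 6443.1.

σ²_T = 6443.1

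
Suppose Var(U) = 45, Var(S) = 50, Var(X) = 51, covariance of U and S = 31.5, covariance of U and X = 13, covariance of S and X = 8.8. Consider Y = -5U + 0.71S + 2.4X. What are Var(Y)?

Var(Y) = a²·Var(U) + b²·Var(S) + c²·Var(X) + 2ab·covariance of U and S + 2ac·covariance of U and X + 2bc·covariance of S and X, with a = -5, b = 0.71, c = 2.4.
= 1125 + 25.205 + 293.76 + (-223.65) + (-312) + 29.9904
= 938.3054.

Var(Y) = 938.3054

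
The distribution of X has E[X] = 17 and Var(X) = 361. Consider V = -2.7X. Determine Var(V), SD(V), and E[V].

V = -2.7X is linear with a = -2.7, b = 0.
Var(V) = a²·Var(X) = (-2.7)²·361 = 2631.69.
SD(X) = √361 = 19.
SD(V) = |a|·SD(X) = |-2.7|·19 = 51.3.
E[V] = a·E[X] + b = (-2.7)·17 = -45.9.

Var(V) = 2631.69, SD(V) = 51.3, E[V] = -45.9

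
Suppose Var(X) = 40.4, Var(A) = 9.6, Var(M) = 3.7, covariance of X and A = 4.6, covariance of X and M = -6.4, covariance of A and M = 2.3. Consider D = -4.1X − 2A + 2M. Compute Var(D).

Var(D) = 894.324

Var(D) = a²·Var(X) + b²·Var(A) + c²·Var(M) + 2ab·covariance of X and A + 2ac·covariance of X and M + 2bc·covariance of A and M, with a = -4.1, b = -2, c = 2.
= 679.124 + 38.4 + 14.8 + 75.44 + 104.96 + (-18.4)
= 894.324.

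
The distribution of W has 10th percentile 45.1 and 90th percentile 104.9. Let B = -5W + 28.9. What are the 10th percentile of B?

10th percentile of B = -495.6

Since a = -5 < 0 the transformation is decreasing, reversing order: the 10th percentile of B corresponds to the 90th percentile of W.
So P_{10}(B) = a·P_{90}(W) + b = (-5)·104.9 + 28.9 = -495.6.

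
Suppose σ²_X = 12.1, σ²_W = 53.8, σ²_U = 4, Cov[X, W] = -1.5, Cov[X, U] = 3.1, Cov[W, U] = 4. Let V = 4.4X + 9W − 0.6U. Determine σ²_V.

σ²_V = a²·σ²_X + b²·σ²_W + c²·σ²_U + 2ab·Cov[X, W] + 2ac·Cov[X, U] + 2bc·Cov[W, U], with a = 4.4, b = 9, c = -0.6.
= 234.256 + 4357.8 + 1.44 + (-118.8) + (-16.368) + (-43.2)
= 4415.128.

σ²_V = 4415.128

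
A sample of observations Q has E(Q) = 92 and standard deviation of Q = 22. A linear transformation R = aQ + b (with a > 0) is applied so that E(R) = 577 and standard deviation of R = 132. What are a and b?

standard deviation of R = a·standard deviation of Q (a > 0), so a = 132/22 = 6.
E(R) = a·E(Q) + b, so b = 577 − 6·92 = 25.

a = 6, b = 25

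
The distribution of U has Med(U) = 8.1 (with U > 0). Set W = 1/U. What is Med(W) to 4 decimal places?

1/U is monotone on this domain, so Med(W) = 1/(8.1) ≈ 0.1235.

Med(W) = 0.1235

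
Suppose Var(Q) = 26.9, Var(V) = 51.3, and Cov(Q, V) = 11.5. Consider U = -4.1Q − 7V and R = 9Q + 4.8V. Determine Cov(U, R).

By bilinearity, Cov(U, R) = ac·Var(Q) + bd·Var(V) + (ad+bc)·Cov(Q, V), with a=-4.1, b=-7, c=9, d=4.8.
ac·Var(Q) = (-4.1)·9·26.9 = -992.61
bd·Var(V) = (-7)·4.8·51.3 = -1723.68
(ad+bc)·Cov(Q, V) = (-82.68)·11.5 = -950.82
Cov(U, R) = -992.61 + (-1723.68) + (-950.82) = -3667.11.

Cov(U, R) = -3667.11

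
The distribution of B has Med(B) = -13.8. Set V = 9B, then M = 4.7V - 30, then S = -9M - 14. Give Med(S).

Med(V) = 9·(-13.8) = -124.2.
Med(M) = 4.7·(-124.2) + (-30) = -613.74.
Med(S) = (-9)·(-613.74) + (-14) = 5509.66.

Med(S) = 5509.66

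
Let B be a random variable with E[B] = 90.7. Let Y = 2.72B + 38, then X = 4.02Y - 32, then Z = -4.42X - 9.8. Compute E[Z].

E[Z] = -4927.0945536

E[Y] = 2.72·90.7 + 38 = 284.704.
E[X] = 4.02·284.704 + (-32) = 1112.51008.
E[Z] = (-4.42)·1112.51008 + (-9.8) = -4927.0945536.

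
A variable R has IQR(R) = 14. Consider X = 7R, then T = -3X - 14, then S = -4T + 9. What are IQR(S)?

IQR(X) = |7|·14 = 98.
IQR(T) = |-3|·98 = 294.
IQR(S) = |-4|·294 = 1176.

IQR(S) = 1176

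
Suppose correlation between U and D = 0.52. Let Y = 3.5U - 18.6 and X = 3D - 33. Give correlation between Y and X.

correlation between Y and X = 0.52

Linear rescalings preserve correlation up to sign; here the slopes 3.5 and 3 have the same sign, so correlation between Y and X = correlation between U and D = 0.52.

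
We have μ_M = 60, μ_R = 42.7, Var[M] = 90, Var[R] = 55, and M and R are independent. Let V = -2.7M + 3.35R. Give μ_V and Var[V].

μ_V = -18.955, Var[V] = 1273.3375

μ_V = (-2.7)·μ_M + 3.35·μ_R = (-2.7)·60 + 3.35·42.7 = -18.955.
Var[V] = a²·Var[M] + b²·Var[R] + 2ab·covariance of M and R with a = -2.7, b = 3.35.
Independence gives covariance of M and R = 0.
= (-2.7)²·90 + 3.35²·55 + 2·(-2.7)·3.35·0
= 656.1 + 617.2375 + 0 = 1273.3375.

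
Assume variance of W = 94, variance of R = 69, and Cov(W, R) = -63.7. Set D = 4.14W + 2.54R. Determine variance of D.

variance of D = a²·variance of W + b²·variance of R + 2ab·Cov(W, R) with a = 4.14, b = 2.54.
= 4.14²·94 + 2.54²·69 + 2·4.14·2.54·(-63.7)
= 1611.1224 + 445.1604 + (-1339.68744) = 716.59536.

variance of D = 716.59536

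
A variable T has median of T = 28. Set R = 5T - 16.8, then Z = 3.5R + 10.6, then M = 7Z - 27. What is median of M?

median of R = 5·28 + (-16.8) = 123.2.
median of Z = 3.5·123.2 + 10.6 = 441.8.
median of M = 7·441.8 + (-27) = 3065.6.

median of M = 3065.6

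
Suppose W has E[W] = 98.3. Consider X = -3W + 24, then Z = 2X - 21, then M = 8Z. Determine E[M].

E[M] = -4502.4

E[X] = (-3)·98.3 + 24 = -270.9.
E[Z] = 2·(-270.9) + (-21) = -562.8.
E[M] = 8·(-562.8) = -4502.4.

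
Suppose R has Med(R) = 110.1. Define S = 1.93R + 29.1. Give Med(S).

A linear map preserves order up to sign, so Med(S) = a·Med(R) + b = 1.93·110.1 + 29.1 = 241.593.

Med(S) = 241.593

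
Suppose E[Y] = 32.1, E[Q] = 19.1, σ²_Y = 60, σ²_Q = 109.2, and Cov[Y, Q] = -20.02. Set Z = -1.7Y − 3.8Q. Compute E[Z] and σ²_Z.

E[Z] = (-1.7)·E[Y] + (-3.8)·E[Q] = (-1.7)·32.1 + (-3.8)·19.1 = -127.15.
σ²_Z = a²·σ²_Y + b²·σ²_Q + 2ab·Cov[Y, Q] with a = -1.7, b = -3.8.
= (-1.7)²·60 + (-3.8)²·109.2 + 2·(-1.7)·(-3.8)·(-20.02)
= 173.4 + 1576.848 + (-258.6584) = 1491.5896.

E[Z] = -127.15, σ²_Z = 1491.5896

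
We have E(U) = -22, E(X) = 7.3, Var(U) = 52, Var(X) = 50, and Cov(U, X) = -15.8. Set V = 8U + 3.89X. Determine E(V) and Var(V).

E(V) = -147.603, Var(V) = 3101.213

E(V) = 8·E(U) + 3.89·E(X) = 8·(-22) + 3.89·7.3 = -147.603.
Var(V) = a²·Var(U) + b²·Var(X) + 2ab·Cov(U, X) with a = 8, b = 3.89.
= 8²·52 + 3.89²·50 + 2·8·3.89·(-15.8)
= 3328 + 756.605 + (-983.392) = 3101.213.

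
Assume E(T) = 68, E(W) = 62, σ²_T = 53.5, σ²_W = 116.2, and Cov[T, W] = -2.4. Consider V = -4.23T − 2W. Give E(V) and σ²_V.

E(V) = (-4.23)·E(T) + (-2)·E(W) = (-4.23)·68 + (-2)·62 = -411.64.
σ²_V = a²·σ²_T + b²·σ²_W + 2ab·Cov[T, W] with a = -4.23, b = -2.
= (-4.23)²·53.5 + (-2)²·116.2 + 2·(-4.23)·(-2)·(-2.4)
= 957.27015 + 464.8 + (-40.608) = 1381.46215.

E(V) = -411.64, σ²_V = 1381.46215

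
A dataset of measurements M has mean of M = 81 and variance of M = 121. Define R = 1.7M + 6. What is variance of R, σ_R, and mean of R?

R = 1.7M + 6 is linear with a = 1.7, b = 6.
variance of R = a²·variance of M = 1.7²·121 = 349.69 (the additive constant 6 does not affect variance).
σ_M = √121 = 11.
σ_R = |a|·σ_M = |1.7|·11 = 18.7.
mean of R = a·mean of M + b = 1.7·81 + 6 = 143.7.

variance of R = 349.69, σ_R = 18.7, mean of R = 143.7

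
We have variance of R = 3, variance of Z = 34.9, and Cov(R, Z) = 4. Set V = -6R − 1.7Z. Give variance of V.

variance of V = 290.461

variance of V = a²·variance of R + b²·variance of Z + 2ab·Cov(R, Z) with a = -6, b = -1.7.
= (-6)²·3 + (-1.7)²·34.9 + 2·(-6)·(-1.7)·4
= 108 + 100.861 + 81.6 = 290.461.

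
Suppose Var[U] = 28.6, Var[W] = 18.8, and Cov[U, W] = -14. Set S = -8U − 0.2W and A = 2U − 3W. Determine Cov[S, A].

Cov[S, A] = -776.72

By bilinearity, Cov[S, A] = ac·Var[U] + bd·Var[W] + (ad+bc)·Cov[U, W], with a=-8, b=-0.2, c=2, d=-3.
ac·Var[U] = (-8)·2·28.6 = -457.6
bd·Var[W] = (-0.2)·(-3)·18.8 = 11.28
(ad+bc)·Cov[U, W] = (23.6)·(-14) = -330.4
Cov[S, A] = -457.6 + 11.28 + (-330.4) = -776.72.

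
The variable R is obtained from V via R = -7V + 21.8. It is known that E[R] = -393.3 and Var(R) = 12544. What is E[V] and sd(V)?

E[V] = 59.3, sd(V) = 16

From R = -7V + 21.8: E[R] = a·E[V] + b, so E[V] = (E[R] − b)/a = (-393.3 − 21.8)/(-7) = 59.3.
sd(R) = √12544 = 112.
sd(R) = |a|·sd(V), so sd(V) = 112/|-7| = 16.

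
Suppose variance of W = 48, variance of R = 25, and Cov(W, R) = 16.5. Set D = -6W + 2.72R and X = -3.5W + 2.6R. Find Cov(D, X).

By bilinearity, Cov(D, X) = ac·variance of W + bd·variance of R + (ad+bc)·Cov(W, R), with a=-6, b=2.72, c=-3.5, d=2.6.
ac·variance of W = (-6)·(-3.5)·48 = 1008
bd·variance of R = 2.72·2.6·25 = 176.8
(ad+bc)·Cov(W, R) = (-25.12)·16.5 = -414.48
Cov(D, X) = 1008 + 176.8 + (-414.48) = 770.32.

Cov(D, X) = 770.32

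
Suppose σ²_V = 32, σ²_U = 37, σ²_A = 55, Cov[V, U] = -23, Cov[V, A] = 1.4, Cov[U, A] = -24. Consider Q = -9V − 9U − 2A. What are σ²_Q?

σ²_Q = 1269.4

σ²_Q = a²·σ²_V + b²·σ²_U + c²·σ²_A + 2ab·Cov[V, U] + 2ac·Cov[V, A] + 2bc·Cov[U, A], with a = -9, b = -9, c = -2.
= 2592 + 2997 + 220 + (-3726) + 50.4 + (-864)
= 1269.4.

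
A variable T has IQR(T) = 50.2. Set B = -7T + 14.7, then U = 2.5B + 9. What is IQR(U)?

IQR(B) = |-7|·50.2 = 351.4.
IQR(U) = |2.5|·351.4 = 878.5.

IQR(U) = 878.5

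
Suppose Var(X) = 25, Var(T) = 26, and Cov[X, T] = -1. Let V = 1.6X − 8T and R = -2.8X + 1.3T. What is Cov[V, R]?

Cov[V, R] = -406.88

By bilinearity, Cov[V, R] = ac·Var(X) + bd·Var(T) + (ad+bc)·Cov[X, T], with a=1.6, b=-8, c=-2.8, d=1.3.
ac·Var(X) = 1.6·(-2.8)·25 = -112
bd·Var(T) = (-8)·1.3·26 = -270.4
(ad+bc)·Cov[X, T] = (24.48)·(-1) = -24.48
Cov[V, R] = -112 + (-270.4) + (-24.48) = -406.88.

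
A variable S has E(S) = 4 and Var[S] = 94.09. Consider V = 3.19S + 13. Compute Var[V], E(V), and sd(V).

Var[V] = 957.469249, E(V) = 25.76, sd(V) = 30.943

V = 3.19S + 13 is linear with a = 3.19, b = 13.
Var[V] = a²·Var[S] = 3.19²·94.09 = 957.469249 (the additive constant 13 does not affect variance).
E(V) = a·E(S) + b = 3.19·4 + 13 = 25.76.
sd(S) = √94.09 = 9.7.
sd(V) = |a|·sd(S) = |3.19|·9.7 = 30.943.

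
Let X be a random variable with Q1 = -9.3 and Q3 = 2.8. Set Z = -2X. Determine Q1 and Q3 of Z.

Q1(Z) = -5.6, Q3(Z) = 18.6

a = -2 < 0 reverses order: Q1(Z) comes from Q3(X), Q3(Z) from Q1(X).
Q1(Z) = (-2)·2.8 = -5.6; Q3(Z) = (-2)·(-9.3) = 18.6.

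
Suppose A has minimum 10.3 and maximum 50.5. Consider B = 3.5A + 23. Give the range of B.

Range of A = 50.5 − 10.3 = 40.2.
Range(B) = |a|·Range(A) = |3.5|·40.2 = 140.7.

Range(B) = 140.7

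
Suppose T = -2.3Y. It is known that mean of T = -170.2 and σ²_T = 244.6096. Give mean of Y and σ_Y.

From T = -2.3Y: mean of T = a·mean of Y + b, so mean of Y = (mean of T − b)/a = (-170.2 − 0)/(-2.3) = 74.
σ_T = √244.6096 = 15.64.
σ_T = |a|·σ_Y, so σ_Y = 15.64/|-2.3| = 6.8.

mean of Y = 74, σ_Y = 6.8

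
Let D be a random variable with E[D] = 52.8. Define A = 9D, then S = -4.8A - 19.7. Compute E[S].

E[S] = -2300.66

E[A] = 9·52.8 = 475.2.
E[S] = (-4.8)·475.2 + (-19.7) = -2300.66.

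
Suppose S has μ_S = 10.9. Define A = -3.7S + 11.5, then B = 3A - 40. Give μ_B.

μ_A = (-3.7)·10.9 + 11.5 = -28.83.
μ_B = 3·(-28.83) + (-40) = -126.49.

μ_B = -126.49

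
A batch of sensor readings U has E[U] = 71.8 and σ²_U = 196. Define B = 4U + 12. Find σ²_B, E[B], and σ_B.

σ²_B = 3136, E[B] = 299.2, σ_B = 56

B = 4U + 12 is linear with a = 4, b = 12.
σ²_B = a²·σ²_U = 4²·196 = 3136 (the additive constant 12 does not affect variance).
E[B] = a·E[U] + b = 4·71.8 + 12 = 299.2.
σ_U = √196 = 14.
σ_B = |a|·σ_U = |4|·14 = 56.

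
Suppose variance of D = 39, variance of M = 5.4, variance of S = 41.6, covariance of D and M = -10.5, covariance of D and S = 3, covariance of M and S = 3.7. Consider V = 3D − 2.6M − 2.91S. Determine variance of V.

variance of V = a²·variance of D + b²·variance of M + c²·variance of S + 2ab·covariance of D and M + 2ac·covariance of D and S + 2bc·covariance of M and S, with a = 3, b = -2.6, c = -2.91.
= 351 + 36.504 + 352.27296 + 163.8 + (-52.38) + 55.9884
= 907.18536.

variance of V = 907.18536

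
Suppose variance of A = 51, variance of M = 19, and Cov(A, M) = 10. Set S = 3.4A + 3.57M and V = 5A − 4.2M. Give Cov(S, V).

By bilinearity, Cov(S, V) = ac·variance of A + bd·variance of M + (ad+bc)·Cov(A, M), with a=3.4, b=3.57, c=5, d=-4.2.
ac·variance of A = 3.4·5·51 = 867
bd·variance of M = 3.57·(-4.2)·19 = -284.886
(ad+bc)·Cov(A, M) = (3.57)·10 = 35.7
Cov(S, V) = 867 + (-284.886) + 35.7 = 617.814.

Cov(S, V) = 617.814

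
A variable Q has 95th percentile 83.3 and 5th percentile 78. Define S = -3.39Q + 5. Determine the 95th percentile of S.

Since a = -3.39 < 0 the transformation is decreasing, reversing order: the 95th percentile of S corresponds to the 5th percentile of Q.
So P_{95}(S) = a·P_{5}(Q) + b = (-3.39)·78 + 5 = -259.42.

95th percentile of S = -259.42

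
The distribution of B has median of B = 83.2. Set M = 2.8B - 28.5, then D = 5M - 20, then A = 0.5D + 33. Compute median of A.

median of M = 2.8·83.2 + (-28.5) = 204.46.
median of D = 5·204.46 + (-20) = 1002.3.
median of A = 0.5·1002.3 + 33 = 534.15.

median of A = 534.15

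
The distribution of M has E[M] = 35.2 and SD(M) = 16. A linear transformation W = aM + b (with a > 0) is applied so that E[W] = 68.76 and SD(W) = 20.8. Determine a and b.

SD(W) = a·SD(M) (a > 0), so a = 20.8/16 = 1.3.
E[W] = a·E[M] + b, so b = 68.76 − 1.3·35.2 = 23.

a = 1.3, b = 23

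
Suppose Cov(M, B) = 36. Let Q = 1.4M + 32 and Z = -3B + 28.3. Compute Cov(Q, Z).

Cov(Q, Z) = a·c·Cov(M, B) = 1.4·(-3)·36 = -151.2. Additive constants drop out.

Cov(Q, Z) = -151.2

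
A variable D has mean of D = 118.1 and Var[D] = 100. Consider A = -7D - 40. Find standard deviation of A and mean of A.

A = -7D - 40 is linear with a = -7, b = -40.
standard deviation of D = √100 = 10.
standard deviation of A = |a|·standard deviation of D = |-7|·10 = 70.
mean of A = a·mean of D + b = (-7)·118.1 + (-40) = -866.7.

standard deviation of A = 70, mean of A = -866.7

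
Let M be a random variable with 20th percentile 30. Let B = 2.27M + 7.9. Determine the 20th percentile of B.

20th percentile of B = 76

Since a = 2.27 > 0 the transformation is increasing, so the 20th percentile of B = a·(P_{20} of M) + b = 2.27·30 + 7.9 = 76.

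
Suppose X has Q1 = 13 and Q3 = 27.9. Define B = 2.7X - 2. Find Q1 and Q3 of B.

Q1(B) = 33.1, Q3(B) = 73.33

a = 2.7 > 0: Q1(B) = a·Q1(X)+b = 33.1, Q3(B) = a·Q3(X)+b = 73.33.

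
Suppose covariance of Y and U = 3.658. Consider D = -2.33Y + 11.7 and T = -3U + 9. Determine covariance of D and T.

covariance of D and T = a·c·covariance of Y and U = (-2.33)·(-3)·3.658 = 25.56942. Additive constants drop out.

covariance of D and T = 25.56942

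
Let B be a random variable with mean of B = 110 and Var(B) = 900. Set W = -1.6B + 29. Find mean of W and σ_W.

W = -1.6B + 29 is linear with a = -1.6, b = 29.
mean of W = a·mean of B + b = (-1.6)·110 + 29 = -147.
σ_B = √900 = 30.
σ_W = |a|·σ_B = |-1.6|·30 = 48.

mean of W = -147, σ_W = 48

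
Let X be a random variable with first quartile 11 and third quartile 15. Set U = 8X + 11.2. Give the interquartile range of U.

IQR of X = Q3 − Q1 = 15 − 11 = 4.
Under U = aX + b, IQR(U) = |a|·IQR(X) = |8|·4 = 32 (shifts cancel; spread scales by |a|).

IQR(U) = 32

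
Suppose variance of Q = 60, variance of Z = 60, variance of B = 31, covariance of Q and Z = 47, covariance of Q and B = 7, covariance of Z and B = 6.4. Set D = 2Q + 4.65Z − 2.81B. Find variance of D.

variance of D = a²·variance of Q + b²·variance of Z + c²·variance of B + 2ab·covariance of Q and Z + 2ac·covariance of Q and B + 2bc·covariance of Z and B, with a = 2, b = 4.65, c = -2.81.
= 240 + 1297.35 + 244.7791 + 874.2 + (-78.68) + (-167.2512)
= 2410.3979.

variance of D = 2410.3979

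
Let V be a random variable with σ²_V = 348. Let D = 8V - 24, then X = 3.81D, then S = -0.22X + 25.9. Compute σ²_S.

σ²_D = 8²·348 = 22272.
σ²_X = 3.81²·22272 = 323302.5792.
σ²_S = (-0.22)²·323302.5792 = 15647.84483328.

σ²_S = 15647.84483328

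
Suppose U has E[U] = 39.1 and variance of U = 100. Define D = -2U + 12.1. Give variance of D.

D = -2U + 12.1 is linear with a = -2, b = 12.1.
variance of D = a²·variance of U = (-2)²·100 = 400 (the additive constant 12.1 does not affect variance).

variance of D = 400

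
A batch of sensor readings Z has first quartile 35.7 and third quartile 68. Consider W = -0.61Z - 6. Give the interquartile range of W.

IQR of Z = Q3 − Q1 = 68 − 35.7 = 32.3.
Under W = aZ + b, IQR(W) = |a|·IQR(Z) = |-0.61|·32.3 = 19.703 (shifts cancel; spread scales by |a|).

IQR(W) = 19.703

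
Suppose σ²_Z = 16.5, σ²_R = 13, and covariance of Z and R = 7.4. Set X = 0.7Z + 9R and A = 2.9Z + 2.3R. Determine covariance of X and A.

covariance of X and A = 507.649

By bilinearity, covariance of X and A = ac·σ²_Z + bd·σ²_R + (ad+bc)·covariance of Z and R, with a=0.7, b=9, c=2.9, d=2.3.
ac·σ²_Z = 0.7·2.9·16.5 = 33.495
bd·σ²_R = 9·2.3·13 = 269.1
(ad+bc)·covariance of Z and R = (27.71)·7.4 = 205.054
covariance of X and A = 33.495 + 269.1 + 205.054 = 507.649.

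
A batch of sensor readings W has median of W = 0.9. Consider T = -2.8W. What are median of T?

A linear map preserves order up to sign, so median of T = a·median of W + b = (-2.8)·0.9 = -2.52.

median of T = -2.52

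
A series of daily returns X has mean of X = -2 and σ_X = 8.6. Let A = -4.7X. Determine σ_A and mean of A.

A = -4.7X is linear with a = -4.7, b = 0.
σ_A = |a|·σ_X = |-4.7|·8.6 = 40.42.
mean of A = a·mean of X + b = (-4.7)·(-2) = 9.4.

σ_A = 40.42, mean of A = 9.4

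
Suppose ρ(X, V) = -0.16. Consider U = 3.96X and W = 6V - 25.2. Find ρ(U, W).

Linear rescalings preserve correlation up to sign; here the slopes 3.96 and 6 have the same sign, so ρ(U, W) = ρ(X, V) = -0.16.

ρ(U, W) = -0.16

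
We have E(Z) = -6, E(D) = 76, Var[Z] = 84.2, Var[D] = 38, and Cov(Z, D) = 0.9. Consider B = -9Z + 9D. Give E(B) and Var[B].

E(B) = 738, Var[B] = 9752.4

E(B) = (-9)·E(Z) + 9·E(D) = (-9)·(-6) + 9·76 = 738.
Var[B] = a²·Var[Z] + b²·Var[D] + 2ab·Cov(Z, D) with a = -9, b = 9.
= (-9)²·84.2 + 9²·38 + 2·(-9)·9·0.9
= 6820.2 + 3078 + (-145.8) = 9752.4.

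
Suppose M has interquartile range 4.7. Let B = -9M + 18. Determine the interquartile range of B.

IQR(B) = 42.3

Under B = aM + b, IQR(B) = |a|·IQR(M) = |-9|·4.7 = 42.3 (shifts cancel; spread scales by |a|).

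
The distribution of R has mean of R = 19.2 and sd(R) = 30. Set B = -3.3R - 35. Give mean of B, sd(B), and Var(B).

B = -3.3R - 35 is linear with a = -3.3, b = -35.
mean of B = a·mean of R + b = (-3.3)·19.2 + (-35) = -98.36.
sd(B) = |a|·sd(R) = |-3.3|·30 = 99.
Var(R) = 30² = 900.
Var(B) = a²·Var(R) = (-3.3)²·900 = 9801 (the additive constant -35 does not affect variance).

mean of B = -98.36, sd(B) = 99, Var(B) = 9801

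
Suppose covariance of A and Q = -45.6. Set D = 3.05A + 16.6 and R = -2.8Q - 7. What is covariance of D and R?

covariance of D and R = a·c·covariance of A and Q = 3.05·(-2.8)·(-45.6) = 389.424. Additive constants drop out.

covariance of D and R = 389.424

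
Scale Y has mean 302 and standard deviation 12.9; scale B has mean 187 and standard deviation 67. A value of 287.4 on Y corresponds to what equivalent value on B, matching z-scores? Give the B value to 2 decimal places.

B = 111.17

z = (287.4 − 302)/12.9 ≈ -1.1318.
B = 187 + z·67 = 187 + (287.4 − 302)·67/12.9 ≈ 111.17.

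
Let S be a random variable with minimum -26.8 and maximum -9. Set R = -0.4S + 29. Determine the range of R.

Range of S = -9 − (-26.8) = 17.8.
Range(R) = |a|·Range(S) = |-0.4|·17.8 = 7.12.

Range(R) = 7.12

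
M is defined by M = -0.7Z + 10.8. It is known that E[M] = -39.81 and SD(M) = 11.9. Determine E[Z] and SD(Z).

From M = -0.7Z + 10.8: E[M] = a·E[Z] + b, so E[Z] = (E[M] − b)/a = (-39.81 − 10.8)/(-0.7) = 72.3.
SD(M) = |a|·SD(Z), so SD(Z) = 11.9/|-0.7| = 17.

E[Z] = 72.3, SD(Z) = 17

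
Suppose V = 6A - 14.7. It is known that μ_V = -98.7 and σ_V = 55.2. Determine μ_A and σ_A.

μ_A = -14, σ_A = 9.2

From V = 6A - 14.7: μ_V = a·μ_A + b, so μ_A = (μ_V − b)/a = (-98.7 − (-14.7))/6 = -14.
σ_V = |a|·σ_A, so σ_A = 55.2/|6| = 9.2.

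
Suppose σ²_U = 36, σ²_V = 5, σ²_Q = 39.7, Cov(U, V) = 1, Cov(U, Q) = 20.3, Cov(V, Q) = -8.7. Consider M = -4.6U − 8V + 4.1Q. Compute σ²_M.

σ²_M = 1627.721

σ²_M = a²·σ²_U + b²·σ²_V + c²·σ²_Q + 2ab·Cov(U, V) + 2ac·Cov(U, Q) + 2bc·Cov(V, Q), with a = -4.6, b = -8, c = 4.1.
= 761.76 + 320 + 667.357 + 73.6 + (-765.716) + 570.72
= 1627.721.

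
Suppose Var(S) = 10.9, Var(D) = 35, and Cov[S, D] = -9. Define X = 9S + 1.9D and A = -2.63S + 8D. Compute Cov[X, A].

By bilinearity, Cov[X, A] = ac·Var(S) + bd·Var(D) + (ad+bc)·Cov[S, D], with a=9, b=1.9, c=-2.63, d=8.
ac·Var(S) = 9·(-2.63)·10.9 = -258.003
bd·Var(D) = 1.9·8·35 = 532
(ad+bc)·Cov[S, D] = (67.003)·(-9) = -603.027
Cov[X, A] = -258.003 + 532 + (-603.027) = -329.03.

Cov[X, A] = -329.03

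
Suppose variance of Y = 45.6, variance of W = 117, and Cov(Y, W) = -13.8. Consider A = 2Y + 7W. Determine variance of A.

variance of A = 5529

variance of A = a²·variance of Y + b²·variance of W + 2ab·Cov(Y, W) with a = 2, b = 7.
= 2²·45.6 + 7²·117 + 2·2·7·(-13.8)
= 182.4 + 5733 + (-386.4) = 5529.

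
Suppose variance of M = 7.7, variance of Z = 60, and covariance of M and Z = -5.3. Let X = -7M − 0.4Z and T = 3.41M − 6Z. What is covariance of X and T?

covariance of X and T = -255.1698

By bilinearity, covariance of X and T = ac·variance of M + bd·variance of Z + (ad+bc)·covariance of M and Z, with a=-7, b=-0.4, c=3.41, d=-6.
ac·variance of M = (-7)·3.41·7.7 = -183.799
bd·variance of Z = (-0.4)·(-6)·60 = 144
(ad+bc)·covariance of M and Z = (40.636)·(-5.3) = -215.3708
covariance of X and T = -183.799 + 144 + (-215.3708) = -255.1698.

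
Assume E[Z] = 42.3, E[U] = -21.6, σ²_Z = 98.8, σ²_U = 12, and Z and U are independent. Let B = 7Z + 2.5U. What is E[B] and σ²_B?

E[B] = 242.1, σ²_B = 4916.2

E[B] = 7·E[Z] + 2.5·E[U] = 7·42.3 + 2.5·(-21.6) = 242.1.
σ²_B = a²·σ²_Z + b²·σ²_U + 2ab·Cov[Z, U] with a = 7, b = 2.5.
Independence gives Cov[Z, U] = 0.
= 7²·98.8 + 2.5²·12 + 2·7·2.5·0
= 4841.2 + 75 + 0 = 4916.2.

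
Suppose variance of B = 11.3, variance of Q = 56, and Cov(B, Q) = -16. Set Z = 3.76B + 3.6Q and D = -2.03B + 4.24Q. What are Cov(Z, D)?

Cov(Z, D) = 630.38296

By bilinearity, Cov(Z, D) = ac·variance of B + bd·variance of Q + (ad+bc)·Cov(B, Q), with a=3.76, b=3.6, c=-2.03, d=4.24.
ac·variance of B = 3.76·(-2.03)·11.3 = -86.25064
bd·variance of Q = 3.6·4.24·56 = 854.784
(ad+bc)·Cov(B, Q) = (8.6344)·(-16) = -138.1504
Cov(Z, D) = -86.25064 + 854.784 + (-138.1504) = 630.38296.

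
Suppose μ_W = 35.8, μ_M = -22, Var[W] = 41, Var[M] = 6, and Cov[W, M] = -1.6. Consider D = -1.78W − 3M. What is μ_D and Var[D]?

μ_D = (-1.78)·μ_W + (-3)·μ_M = (-1.78)·35.8 + (-3)·(-22) = 2.276.
Var[D] = a²·Var[W] + b²·Var[M] + 2ab·Cov[W, M] with a = -1.78, b = -3.
= (-1.78)²·41 + (-3)²·6 + 2·(-1.78)·(-3)·(-1.6)
= 129.9044 + 54 + (-17.088) = 166.8164.

μ_D = 2.276, Var[D] = 166.8164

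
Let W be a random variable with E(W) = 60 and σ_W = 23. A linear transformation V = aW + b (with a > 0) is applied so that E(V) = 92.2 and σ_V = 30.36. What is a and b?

σ_V = a·σ_W (a > 0), so a = 30.36/23 = 1.32.
E(V) = a·E(W) + b, so b = 92.2 − 1.32·60 = 13.

a = 1.32, b = 13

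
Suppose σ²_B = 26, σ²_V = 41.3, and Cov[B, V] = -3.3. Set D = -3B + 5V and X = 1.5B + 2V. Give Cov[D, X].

By bilinearity, Cov[D, X] = ac·σ²_B + bd·σ²_V + (ad+bc)·Cov[B, V], with a=-3, b=5, c=1.5, d=2.
ac·σ²_B = (-3)·1.5·26 = -117
bd·σ²_V = 5·2·41.3 = 413
(ad+bc)·Cov[B, V] = (1.5)·(-3.3) = -4.95
Cov[D, X] = -117 + 413 + (-4.95) = 291.05.

Cov[D, X] = 291.05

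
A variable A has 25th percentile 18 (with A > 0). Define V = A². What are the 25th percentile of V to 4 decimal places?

25th percentile of V = 324

A² is increasing, so P_{25}(V) = g(P_{25}(A)) = 324.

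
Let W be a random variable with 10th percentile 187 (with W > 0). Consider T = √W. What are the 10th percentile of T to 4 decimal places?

√W is increasing, so P_{10}(T) = g(P_{10}(W)) ≈ 13.6748.

10th percentile of T = 13.6748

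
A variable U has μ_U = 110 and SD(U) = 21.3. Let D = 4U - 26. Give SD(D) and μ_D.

SD(D) = 85.2, μ_D = 414

D = 4U - 26 is linear with a = 4, b = -26.
SD(D) = |a|·SD(U) = |4|·21.3 = 85.2.
μ_D = a·μ_U + b = 4·110 + (-26) = 414.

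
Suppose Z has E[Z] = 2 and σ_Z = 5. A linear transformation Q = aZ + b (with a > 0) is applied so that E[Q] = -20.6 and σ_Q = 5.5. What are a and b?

a = 1.1, b = -22.8

σ_Q = a·σ_Z (a > 0), so a = 5.5/5 = 1.1.
E[Q] = a·E[Z] + b, so b = -20.6 − 1.1·2 = -22.8.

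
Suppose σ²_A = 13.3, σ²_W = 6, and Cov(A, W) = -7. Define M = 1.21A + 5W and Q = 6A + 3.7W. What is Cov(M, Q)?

By bilinearity, Cov(M, Q) = ac·σ²_A + bd·σ²_W + (ad+bc)·Cov(A, W), with a=1.21, b=5, c=6, d=3.7.
ac·σ²_A = 1.21·6·13.3 = 96.558
bd·σ²_W = 5·3.7·6 = 111
(ad+bc)·Cov(A, W) = (34.477)·(-7) = -241.339
Cov(M, Q) = 96.558 + 111 + (-241.339) = -33.781.

Cov(M, Q) = -33.781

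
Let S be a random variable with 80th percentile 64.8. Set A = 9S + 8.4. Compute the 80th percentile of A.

Since a = 9 > 0 the transformation is increasing, so the 80th percentile of A = a·(P_{80} of S) + b = 9·64.8 + 8.4 = 591.6.

80th percentile of A = 591.6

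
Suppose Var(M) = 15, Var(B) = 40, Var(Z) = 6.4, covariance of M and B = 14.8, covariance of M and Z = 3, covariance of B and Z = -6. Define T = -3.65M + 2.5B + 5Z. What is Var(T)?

Var(T) = 80.2375

Var(T) = a²·Var(M) + b²·Var(B) + c²·Var(Z) + 2ab·covariance of M and B + 2ac·covariance of M and Z + 2bc·covariance of B and Z, with a = -3.65, b = 2.5, c = 5.
= 199.8375 + 250 + 160 + (-270.1) + (-109.5) + (-150)
= 80.2375.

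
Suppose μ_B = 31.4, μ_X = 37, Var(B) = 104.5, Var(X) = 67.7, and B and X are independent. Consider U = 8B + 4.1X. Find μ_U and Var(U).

μ_U = 8·μ_B + 4.1·μ_X = 8·31.4 + 4.1·37 = 402.9.
Var(U) = a²·Var(B) + b²·Var(X) + 2ab·covariance of B and X with a = 8, b = 4.1.
Independence gives covariance of B and X = 0.
= 8²·104.5 + 4.1²·67.7 + 2·8·4.1·0
= 6688 + 1138.037 + 0 = 7826.037.

μ_U = 402.9, Var(U) = 7826.037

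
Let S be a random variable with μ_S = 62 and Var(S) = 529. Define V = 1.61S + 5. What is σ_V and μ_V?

σ_V = 37.03, μ_V = 104.82

V = 1.61S + 5 is linear with a = 1.61, b = 5.
σ_S = √529 = 23.
σ_V = |a|·σ_S = |1.61|·23 = 37.03.
μ_V = a·μ_S + b = 1.61·62 + 5 = 104.82.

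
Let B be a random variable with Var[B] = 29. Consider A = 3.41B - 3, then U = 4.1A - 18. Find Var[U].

Var[U] = 5668.582469

Var[A] = 3.41²·29 = 337.2149.
Var[U] = 4.1²·337.2149 = 5668.582469.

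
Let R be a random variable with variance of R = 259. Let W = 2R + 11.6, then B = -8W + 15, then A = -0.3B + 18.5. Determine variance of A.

variance of A = 5967.36

variance of W = 2²·259 = 1036.
variance of B = (-8)²·1036 = 66304.
variance of A = (-0.3)²·66304 = 5967.36.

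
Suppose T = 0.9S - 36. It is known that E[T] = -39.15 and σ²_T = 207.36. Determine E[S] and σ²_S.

E[S] = -3.5, σ²_S = 256

From T = 0.9S - 36: E[T] = a·E[S] + b, so E[S] = (E[T] − b)/a = (-39.15 − (-36))/0.9 = -3.5.
σ²_T = a²·σ²_S, so σ²_S = 207.36/0.9² = 256.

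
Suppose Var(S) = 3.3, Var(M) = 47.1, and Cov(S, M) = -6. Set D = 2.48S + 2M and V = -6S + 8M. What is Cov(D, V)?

Cov(D, V) = 657.456

By bilinearity, Cov(D, V) = ac·Var(S) + bd·Var(M) + (ad+bc)·Cov(S, M), with a=2.48, b=2, c=-6, d=8.
ac·Var(S) = 2.48·(-6)·3.3 = -49.104
bd·Var(M) = 2·8·47.1 = 753.6
(ad+bc)·Cov(S, M) = (7.84)·(-6) = -47.04
Cov(D, V) = -49.104 + 753.6 + (-47.04) = 657.456.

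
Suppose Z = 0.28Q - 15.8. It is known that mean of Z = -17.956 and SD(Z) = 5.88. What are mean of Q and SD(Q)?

mean of Q = -7.7, SD(Q) = 21

From Z = 0.28Q - 15.8: mean of Z = a·mean of Q + b, so mean of Q = (mean of Z − b)/a = (-17.956 − (-15.8))/0.28 = -7.7.
SD(Z) = |a|·SD(Q), so SD(Q) = 5.88/|0.28| = 21.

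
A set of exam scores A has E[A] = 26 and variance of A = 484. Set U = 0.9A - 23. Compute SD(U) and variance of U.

U = 0.9A - 23 is linear with a = 0.9, b = -23.
SD(A) = √484 = 22.
SD(U) = |a|·SD(A) = |0.9|·22 = 19.8.
variance of U = a²·variance of A = 0.9²·484 = 392.04 (the additive constant -23 does not affect variance).

SD(U) = 19.8, variance of U = 392.04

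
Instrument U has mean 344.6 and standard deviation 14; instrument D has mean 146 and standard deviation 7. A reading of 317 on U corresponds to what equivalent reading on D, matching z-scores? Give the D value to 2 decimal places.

D = 132.20

z = (317 − 344.6)/14 ≈ -1.9714.
D = 146 + z·7 = 146 + (317 − 344.6)·7/14 = 132.20.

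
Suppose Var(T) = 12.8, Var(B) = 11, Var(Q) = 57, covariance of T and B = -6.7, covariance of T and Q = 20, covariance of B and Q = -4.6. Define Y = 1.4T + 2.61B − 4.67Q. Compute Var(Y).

Var(Y) = a²·Var(T) + b²·Var(B) + c²·Var(Q) + 2ab·covariance of T and B + 2ac·covariance of T and Q + 2bc·covariance of B and Q, with a = 1.4, b = 2.61, c = -4.67.
= 25.088 + 74.9331 + 1243.1073 + (-48.9636) + (-261.52) + 112.13604
= 1144.78084.

Var(Y) = 1144.78084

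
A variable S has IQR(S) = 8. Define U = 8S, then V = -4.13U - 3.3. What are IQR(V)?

IQR(V) = 264.32

IQR(U) = |8|·8 = 64.
IQR(V) = |-4.13|·64 = 264.32.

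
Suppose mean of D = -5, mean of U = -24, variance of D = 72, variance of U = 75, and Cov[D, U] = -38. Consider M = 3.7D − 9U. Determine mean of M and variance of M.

mean of M = 3.7·mean of D + (-9)·mean of U = 3.7·(-5) + (-9)·(-24) = 197.5.
variance of M = a²·variance of D + b²·variance of U + 2ab·Cov[D, U] with a = 3.7, b = -9.
= 3.7²·72 + (-9)²·75 + 2·3.7·(-9)·(-38)
= 985.68 + 6075 + 2530.8 = 9591.48.

mean of M = 197.5, variance of M = 9591.48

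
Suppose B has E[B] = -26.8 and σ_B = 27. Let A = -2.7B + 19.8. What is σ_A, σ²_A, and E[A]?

σ_A = 72.9, σ²_A = 5314.41, E[A] = 92.16

A = -2.7B + 19.8 is linear with a = -2.7, b = 19.8.
σ_A = |a|·σ_B = |-2.7|·27 = 72.9.
σ²_B = 27² = 729.
σ²_A = a²·σ²_B = (-2.7)²·729 = 5314.41 (the additive constant 19.8 does not affect variance).
E[A] = a·E[B] + b = (-2.7)·(-26.8) + 19.8 = 92.16.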